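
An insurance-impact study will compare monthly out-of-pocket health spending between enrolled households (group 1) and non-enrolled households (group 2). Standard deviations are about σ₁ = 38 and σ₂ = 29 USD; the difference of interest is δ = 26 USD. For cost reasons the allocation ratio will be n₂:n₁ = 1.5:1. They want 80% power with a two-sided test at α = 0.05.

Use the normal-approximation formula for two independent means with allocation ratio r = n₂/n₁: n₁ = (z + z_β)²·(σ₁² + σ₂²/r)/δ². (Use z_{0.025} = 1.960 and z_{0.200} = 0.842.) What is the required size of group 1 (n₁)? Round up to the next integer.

n₁ = 24

n₁ = (z_{α/2} + z_β)² · (σ₁² + σ₂²/r) / δ²
   = (1.960 + 0.842)² · (38² + 29²/1.5) / 26²
   = 7.8512 · (1444 + 560.6667) / 676
   = 7.8512 · 2004.7 / 676
   = 23.28
Round up → n₁ = 24; n₂ = r·n₁ = 1.5 × 24 = 36.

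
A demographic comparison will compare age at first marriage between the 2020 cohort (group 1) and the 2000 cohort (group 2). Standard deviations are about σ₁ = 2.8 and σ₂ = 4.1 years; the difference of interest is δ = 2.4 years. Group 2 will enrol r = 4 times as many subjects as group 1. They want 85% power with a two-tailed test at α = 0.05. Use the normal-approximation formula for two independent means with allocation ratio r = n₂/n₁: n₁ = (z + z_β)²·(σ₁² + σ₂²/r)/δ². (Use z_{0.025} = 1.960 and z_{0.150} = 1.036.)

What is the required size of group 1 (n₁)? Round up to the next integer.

n₁ = 19

n₁ = (z_{α/2} + z_β)² · (σ₁² + σ₂²/r) / δ²
   = (1.960 + 1.036)² · (2.8² + 4.1²/4) / 2.4²
   = 8.9760 · (7.84 + 4.2025) / 5.76
   = 8.9760 · 12.0425 / 5.76
   = 18.77
Round up → n₁ = 19; n₂ = r·n₁ = 4 × 19 = 76.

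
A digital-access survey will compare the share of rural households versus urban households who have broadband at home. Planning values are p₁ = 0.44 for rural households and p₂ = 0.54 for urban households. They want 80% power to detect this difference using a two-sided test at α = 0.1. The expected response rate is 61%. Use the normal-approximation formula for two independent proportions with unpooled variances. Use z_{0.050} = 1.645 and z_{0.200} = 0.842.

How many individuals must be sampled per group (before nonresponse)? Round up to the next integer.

n = (z_{α/2} + z_β)² · [p₁(1−p₁) + p₂(1−p₂)] / (p₁ − p₂)²
  = (1.645 + 0.842)² · (0.44·0.56 + 0.54·0.46) / (-0.10)²
  = (2.487)² · (0.2464 + 0.2484) / 0.0100
  = 6.1852 · 0.4948 / 0.0100
  = 306.04
Adjust for 61% response: 306.04 / 0.61 = 501.71.
Round up → n = 502 per group.

n = 502 per group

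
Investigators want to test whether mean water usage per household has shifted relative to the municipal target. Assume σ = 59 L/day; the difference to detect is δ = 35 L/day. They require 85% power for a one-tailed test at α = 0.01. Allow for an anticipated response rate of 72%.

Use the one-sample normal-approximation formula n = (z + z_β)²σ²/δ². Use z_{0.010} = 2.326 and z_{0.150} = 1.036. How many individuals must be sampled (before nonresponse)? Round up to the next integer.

n = (z_α + z_β)² · σ² / δ²
  = (2.326 + 1.036)² · 59² / 35²
  = 11.3030 · 3481 / 1225
  = 32.12
Adjust for 72% response: 32.12 / 0.72 = 44.61.
Round up → n = 45.

n = 45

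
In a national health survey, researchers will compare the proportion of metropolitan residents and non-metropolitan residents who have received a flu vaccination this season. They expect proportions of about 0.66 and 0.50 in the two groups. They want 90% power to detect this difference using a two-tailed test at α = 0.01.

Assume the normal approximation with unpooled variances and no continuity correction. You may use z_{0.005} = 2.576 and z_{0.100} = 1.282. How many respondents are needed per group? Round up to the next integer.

n = (z_{α/2} + z_β)² · [p₁(1−p₁) + p₂(1−p₂)] / (p₁ − p₂)²
  = (2.576 + 1.282)² · (0.66·0.34 + 0.50·0.50) / (0.16)²
  = (3.858)² · (0.2244 + 0.2500) / 0.0256
  = 14.8842 · 0.4744 / 0.0256
  = 275.82
Round up → n = 276 per group.

n = 276 per group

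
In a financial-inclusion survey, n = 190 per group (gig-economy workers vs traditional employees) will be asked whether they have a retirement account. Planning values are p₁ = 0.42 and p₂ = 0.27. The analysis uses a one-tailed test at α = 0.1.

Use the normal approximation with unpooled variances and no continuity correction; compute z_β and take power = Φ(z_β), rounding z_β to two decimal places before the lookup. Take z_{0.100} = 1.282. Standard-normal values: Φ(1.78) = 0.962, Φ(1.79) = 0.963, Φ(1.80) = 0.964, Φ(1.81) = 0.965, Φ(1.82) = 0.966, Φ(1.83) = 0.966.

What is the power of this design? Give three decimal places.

Power ≈ 0.966

z_β = |p₁−p₂|·√(n/[p₁q₁+p₂q₂]) − z_α
    = 0.15 · √(190/0.4407) − 1.282
    = 0.15 · 20.7637 − 1.282
    = 3.1146 − 1.282 = 1.8326 → 1.83
Power = Φ(1.83) = 0.966.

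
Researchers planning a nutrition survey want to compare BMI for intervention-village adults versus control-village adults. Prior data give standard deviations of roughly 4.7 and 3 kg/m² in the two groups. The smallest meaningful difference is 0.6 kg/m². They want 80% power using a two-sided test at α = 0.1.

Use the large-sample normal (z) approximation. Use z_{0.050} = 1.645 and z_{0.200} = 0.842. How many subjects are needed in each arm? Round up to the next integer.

n = (z_{α/2} + z_β)² · (σ₁² + σ₂²) / δ²
  = (1.645 + 0.842)² · (4.7² + 3² = 31.09) / 0.6²
  = 6.1852 · 31.09 / 0.36
  = 534.16
Round up → n = 535 per group.

n = 535 per group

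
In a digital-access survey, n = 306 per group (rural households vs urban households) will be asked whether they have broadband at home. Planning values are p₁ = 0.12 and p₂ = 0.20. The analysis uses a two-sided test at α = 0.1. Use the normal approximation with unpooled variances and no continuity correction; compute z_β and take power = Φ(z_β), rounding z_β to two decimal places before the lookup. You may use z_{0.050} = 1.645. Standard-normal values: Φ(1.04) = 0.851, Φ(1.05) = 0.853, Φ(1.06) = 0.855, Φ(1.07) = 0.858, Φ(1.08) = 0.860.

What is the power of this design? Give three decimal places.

z_β = |p₁−p₂|·√(n/[p₁q₁+p₂q₂]) − z_{α/2}
    = 0.08 · √(306/0.2656) − 1.645
    = 0.08 · 33.9427 − 1.645
    = 2.7154 − 1.645 = 1.0704 → 1.07
Power = Φ(1.07) = 0.858.

Power ≈ 0.858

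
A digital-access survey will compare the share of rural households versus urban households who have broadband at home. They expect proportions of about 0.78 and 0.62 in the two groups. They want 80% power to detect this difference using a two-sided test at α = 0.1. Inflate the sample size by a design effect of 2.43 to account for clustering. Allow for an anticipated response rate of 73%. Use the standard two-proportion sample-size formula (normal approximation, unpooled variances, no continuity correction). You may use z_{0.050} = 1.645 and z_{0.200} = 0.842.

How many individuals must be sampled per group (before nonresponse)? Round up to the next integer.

n = 328 per group

n = (z_{α/2} + z_β)² · [p₁(1−p₁) + p₂(1−p₂)] / (p₁ − p₂)²
  = (1.645 + 0.842)² · (0.78·0.22 + 0.62·0.38) / (0.16)²
  = (2.487)² · (0.1716 + 0.2356) / 0.0256
  = 6.1852 · 0.4072 / 0.0256
  = 98.38
Design effect: 2.43 × 98.38 = 239.07.
Adjust for 73% response: 239.07 / 0.73 = 327.49.
Round up → n = 328 per group.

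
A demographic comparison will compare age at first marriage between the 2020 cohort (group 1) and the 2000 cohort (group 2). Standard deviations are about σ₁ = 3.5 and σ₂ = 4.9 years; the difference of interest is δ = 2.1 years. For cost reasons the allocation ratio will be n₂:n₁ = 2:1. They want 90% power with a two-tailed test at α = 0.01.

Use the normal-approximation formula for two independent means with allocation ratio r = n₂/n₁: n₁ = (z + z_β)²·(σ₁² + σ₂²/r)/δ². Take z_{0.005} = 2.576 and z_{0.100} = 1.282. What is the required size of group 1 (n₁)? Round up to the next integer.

n₁ = (z_{α/2} + z_β)² · (σ₁² + σ₂²/r) / δ²
   = (2.576 + 1.282)² · (3.5² + 4.9²/2) / 2.1²
   = 14.8842 · (12.25 + 12.005) / 4.41
   = 14.8842 · 24.255 / 4.41
   = 81.86
Round up → n₁ = 82; n₂ = r·n₁ = 2 × 82 = 164.

n₁ = 82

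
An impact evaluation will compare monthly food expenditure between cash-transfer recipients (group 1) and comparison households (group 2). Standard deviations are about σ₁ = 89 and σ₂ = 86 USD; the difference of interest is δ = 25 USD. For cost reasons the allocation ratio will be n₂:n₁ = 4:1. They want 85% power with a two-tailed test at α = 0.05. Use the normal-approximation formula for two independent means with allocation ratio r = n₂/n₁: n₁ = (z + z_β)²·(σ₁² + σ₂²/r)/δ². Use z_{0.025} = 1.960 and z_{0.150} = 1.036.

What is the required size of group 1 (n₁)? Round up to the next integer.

n₁ = (z_{α/2} + z_β)² · (σ₁² + σ₂²/r) / δ²
   = (1.960 + 1.036)² · (89² + 86²/4) / 25²
   = 8.9760 · (7921 + 1849) / 625
   = 8.9760 · 9770 / 625
   = 140.31
Round up → n₁ = 141; n₂ = r·n₁ = 4 × 141 = 564.

n₁ = 141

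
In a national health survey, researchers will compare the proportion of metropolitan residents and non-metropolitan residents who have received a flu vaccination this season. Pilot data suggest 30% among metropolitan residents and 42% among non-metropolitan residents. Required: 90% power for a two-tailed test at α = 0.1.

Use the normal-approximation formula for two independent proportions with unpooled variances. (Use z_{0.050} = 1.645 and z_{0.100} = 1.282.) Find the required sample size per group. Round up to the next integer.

n = 270 per group

n = (z_{α/2} + z_β)² · [p₁(1−p₁) + p₂(1−p₂)] / (p₁ − p₂)²
  = (1.645 + 1.282)² · (0.30·0.70 + 0.42·0.58) / (-0.12)²
  = (2.927)² · (0.2100 + 0.2436) / 0.0144
  = 8.5673 · 0.4536 / 0.0144
  = 269.87
Round up → n = 270 per group.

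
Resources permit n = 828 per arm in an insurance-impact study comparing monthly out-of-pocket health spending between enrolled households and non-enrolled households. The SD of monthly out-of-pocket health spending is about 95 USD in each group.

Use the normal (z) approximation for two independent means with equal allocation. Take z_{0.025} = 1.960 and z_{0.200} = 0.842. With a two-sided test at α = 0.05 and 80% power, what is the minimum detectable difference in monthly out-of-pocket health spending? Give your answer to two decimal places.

Minimum detectable difference ≈ 13.08 USD

δ = (z_{α/2} + z_β) · √((σ₁²+σ₂²)/n)
  = (1.960 + 0.842) · √(18050/828)
  = 2.802 · √21.7995
  = 2.802 · 4.6690
  = 13.0825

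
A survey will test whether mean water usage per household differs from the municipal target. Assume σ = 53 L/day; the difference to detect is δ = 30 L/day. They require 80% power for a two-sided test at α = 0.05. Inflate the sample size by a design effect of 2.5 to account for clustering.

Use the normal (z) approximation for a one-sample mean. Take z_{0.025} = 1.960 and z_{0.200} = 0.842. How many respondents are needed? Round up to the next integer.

n = (z_{α/2} + z_β)² · σ² / δ²
  = (1.960 + 0.842)² · 53² / 30²
  = 7.8512 · 2809 / 900
  = 24.50
Design effect: 2.5 × 24.50 = 61.26.
Round up → n = 62.

n = 62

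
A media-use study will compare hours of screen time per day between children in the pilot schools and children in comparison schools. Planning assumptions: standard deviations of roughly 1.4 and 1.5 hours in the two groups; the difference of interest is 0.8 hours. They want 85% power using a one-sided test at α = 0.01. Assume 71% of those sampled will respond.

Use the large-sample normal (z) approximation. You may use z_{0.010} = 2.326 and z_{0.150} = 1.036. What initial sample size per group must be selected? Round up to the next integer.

n = (z_α + z_β)² · (σ₁² + σ₂²) / δ²
  = (2.326 + 1.036)² · (1.4² + 1.5² = 4.21) / 0.8²
  = 11.3030 · 4.21 / 0.64
  = 74.35
Adjust for 71% response: 74.35 / 0.71 = 104.72.
Round up → n = 105 per group.

n = 105 per group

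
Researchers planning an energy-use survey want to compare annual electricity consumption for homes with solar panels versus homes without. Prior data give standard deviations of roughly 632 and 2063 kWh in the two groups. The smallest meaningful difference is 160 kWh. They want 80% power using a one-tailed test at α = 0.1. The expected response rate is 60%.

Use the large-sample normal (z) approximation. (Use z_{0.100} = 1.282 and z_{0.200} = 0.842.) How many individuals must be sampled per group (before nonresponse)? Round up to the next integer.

n = (z_α + z_β)² · (σ₁² + σ₂²) / δ²
  = (1.282 + 0.842)² · (632² + 2063² = 4655393) / 160²
  = 4.5114 · 4655393 / 25600
  = 820.40
Adjust for 60% response: 820.40 / 0.60 = 1367.33.
Round up → n = 1368 per group.

n = 1368 per group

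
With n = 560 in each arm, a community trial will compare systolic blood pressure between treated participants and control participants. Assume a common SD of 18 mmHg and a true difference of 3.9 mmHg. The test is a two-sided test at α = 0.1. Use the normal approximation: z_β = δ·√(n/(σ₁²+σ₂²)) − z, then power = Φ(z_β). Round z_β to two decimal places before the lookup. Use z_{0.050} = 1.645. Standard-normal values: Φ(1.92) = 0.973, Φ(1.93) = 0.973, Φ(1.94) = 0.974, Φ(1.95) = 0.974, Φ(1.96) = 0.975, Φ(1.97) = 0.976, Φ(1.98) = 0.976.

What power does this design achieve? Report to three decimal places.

z_β = δ·√(n/(σ₁²+σ₂²)) − z_{α/2}
    = 3.9 · √(560/648) − 1.645
    = 3.9 · 0.92962 − 1.645
    = 3.6255 − 1.645 = 1.9805 → 1.98
Power = Φ(1.98) = 0.976.

Power ≈ 0.976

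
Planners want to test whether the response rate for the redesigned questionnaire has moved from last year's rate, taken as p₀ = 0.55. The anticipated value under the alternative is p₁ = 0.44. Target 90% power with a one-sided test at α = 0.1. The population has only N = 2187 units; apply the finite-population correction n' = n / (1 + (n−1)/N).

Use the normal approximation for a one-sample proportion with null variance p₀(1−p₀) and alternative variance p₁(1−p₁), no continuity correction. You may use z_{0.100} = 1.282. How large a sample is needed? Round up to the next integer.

n = [z_α·√(p₀q₀) + z_β·√(p₁q₁)]² / (p₁ − p₀)²
  = [1.282·√(0.55·0.45) + 1.282·√(0.44·0.56)]² / (-0.11)²
  = [1.282·0.4975 + 1.282·0.4964]² / 0.0121
  = [1.2742]² / 0.0121
  = 134.17
Finite-population correction (N = 2187): 134.17 / (1 + (134.17 − 1)/2187) = 126.47.
Round up → n = 127.

n = 127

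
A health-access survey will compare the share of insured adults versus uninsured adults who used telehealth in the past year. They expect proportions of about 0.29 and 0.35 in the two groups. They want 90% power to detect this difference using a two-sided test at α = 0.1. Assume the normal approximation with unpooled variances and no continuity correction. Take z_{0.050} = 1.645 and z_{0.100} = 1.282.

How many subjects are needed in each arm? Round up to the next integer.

n = (z_{α/2} + z_β)² · [p₁(1−p₁) + p₂(1−p₂)] / (p₁ − p₂)²
  = (1.645 + 1.282)² · (0.29·0.71 + 0.35·0.65) / (-0.06)²
  = (2.927)² · (0.2059 + 0.2275) / 0.0036
  = 8.5673 · 0.4334 / 0.0036
  = 1031.41
Round up → n = 1032 per group.

n = 1032 per group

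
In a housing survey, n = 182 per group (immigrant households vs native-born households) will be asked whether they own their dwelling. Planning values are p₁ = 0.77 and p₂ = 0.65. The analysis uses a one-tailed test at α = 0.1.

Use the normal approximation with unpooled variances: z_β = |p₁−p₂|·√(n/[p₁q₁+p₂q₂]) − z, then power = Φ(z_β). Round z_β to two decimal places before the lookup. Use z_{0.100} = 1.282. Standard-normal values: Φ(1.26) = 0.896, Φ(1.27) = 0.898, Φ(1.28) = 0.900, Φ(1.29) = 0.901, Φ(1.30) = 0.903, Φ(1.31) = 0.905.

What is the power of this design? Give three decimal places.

Power ≈ 0.896

z_β = |p₁−p₂|·√(n/[p₁q₁+p₂q₂]) − z_α
    = 0.12 · √(182/0.4046) − 1.282
    = 0.12 · 21.2091 − 1.282
    = 2.5451 − 1.282 = 1.2631 → 1.26
Power = Φ(1.26) = 0.896.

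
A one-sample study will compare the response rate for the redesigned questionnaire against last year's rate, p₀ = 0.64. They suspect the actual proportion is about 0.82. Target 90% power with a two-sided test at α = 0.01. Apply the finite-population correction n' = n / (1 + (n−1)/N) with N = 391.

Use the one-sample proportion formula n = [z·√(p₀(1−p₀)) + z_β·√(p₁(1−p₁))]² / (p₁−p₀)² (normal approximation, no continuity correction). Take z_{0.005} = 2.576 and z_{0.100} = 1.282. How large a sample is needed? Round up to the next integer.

n = 75

n = [z_{α/2}·√(p₀q₀) + z_β·√(p₁q₁)]² / (p₁ − p₀)²
  = [2.576·√(0.64·0.36) + 1.282·√(0.82·0.18)]² / (0.18)²
  = [2.576·0.4800 + 1.282·0.3842]² / 0.0324
  = [1.7290]² / 0.0324
  = 92.27
Finite-population correction (N = 391): 92.27 / (1 + (92.27 − 1)/391) = 74.81.
Round up → n = 75.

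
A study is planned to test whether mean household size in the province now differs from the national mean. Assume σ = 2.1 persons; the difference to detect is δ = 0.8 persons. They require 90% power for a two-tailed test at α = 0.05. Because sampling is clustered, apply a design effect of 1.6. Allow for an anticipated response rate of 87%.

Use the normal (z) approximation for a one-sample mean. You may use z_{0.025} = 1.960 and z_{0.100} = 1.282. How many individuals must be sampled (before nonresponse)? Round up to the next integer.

n = (z_{α/2} + z_β)² · σ² / δ²
  = (1.960 + 1.282)² · 2.1² / 0.8²
  = 10.5106 · 4.41 / 0.64
  = 72.42
Design effect: 1.6 × 72.42 = 115.88.
Adjust for 87% response: 115.88 / 0.87 = 133.19.
Round up → n = 134.

n = 134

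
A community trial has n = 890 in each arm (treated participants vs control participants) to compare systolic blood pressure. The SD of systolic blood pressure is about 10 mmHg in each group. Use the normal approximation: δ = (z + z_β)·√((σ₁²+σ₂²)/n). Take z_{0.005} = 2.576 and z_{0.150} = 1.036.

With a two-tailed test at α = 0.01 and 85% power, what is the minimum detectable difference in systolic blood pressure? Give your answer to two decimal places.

δ = (z_{α/2} + z_β) · √((σ₁²+σ₂²)/n)
  = (2.576 + 1.036) · √(200/890)
  = 3.612 · √0.22472
  = 3.612 · 0.4740
  = 1.7123

Minimum detectable difference ≈ 1.71 mmHg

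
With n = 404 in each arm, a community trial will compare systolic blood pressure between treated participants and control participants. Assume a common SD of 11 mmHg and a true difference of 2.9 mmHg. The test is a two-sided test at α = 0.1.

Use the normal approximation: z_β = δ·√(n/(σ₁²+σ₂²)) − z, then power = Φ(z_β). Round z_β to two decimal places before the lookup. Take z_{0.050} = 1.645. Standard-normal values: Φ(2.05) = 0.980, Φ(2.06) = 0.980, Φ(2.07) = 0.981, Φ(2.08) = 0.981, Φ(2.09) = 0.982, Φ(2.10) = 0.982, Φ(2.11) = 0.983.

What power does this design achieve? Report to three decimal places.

Power ≈ 0.982

z_β = δ·√(n/(σ₁²+σ₂²)) − z_{α/2}
    = 2.9 · √(404/242) − 1.645
    = 2.9 · 1.29206 − 1.645
    = 3.7470 − 1.645 = 2.1020 → 2.10
Power = Φ(2.10) = 0.982.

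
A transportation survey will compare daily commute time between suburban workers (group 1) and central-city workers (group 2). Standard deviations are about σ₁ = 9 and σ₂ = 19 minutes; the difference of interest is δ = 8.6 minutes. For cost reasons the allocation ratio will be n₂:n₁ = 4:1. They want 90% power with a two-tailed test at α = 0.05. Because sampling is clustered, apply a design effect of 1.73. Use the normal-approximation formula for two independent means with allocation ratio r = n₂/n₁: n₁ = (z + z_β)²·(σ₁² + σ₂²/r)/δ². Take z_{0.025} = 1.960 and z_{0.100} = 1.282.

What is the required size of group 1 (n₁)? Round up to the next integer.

n₁ = 43

n₁ = (z_{α/2} + z_β)² · (σ₁² + σ₂²/r) / δ²
   = (1.960 + 1.282)² · (9² + 19²/4) / 8.6²
   = 10.5106 · (81 + 90.25) / 73.96
   = 10.5106 · 171.25 / 73.96
   = 24.34
Design effect: 1.73 × 24.34 = 42.10.
Round up → n₁ = 43; n₂ = r·n₁ = 4 × 43 = 172.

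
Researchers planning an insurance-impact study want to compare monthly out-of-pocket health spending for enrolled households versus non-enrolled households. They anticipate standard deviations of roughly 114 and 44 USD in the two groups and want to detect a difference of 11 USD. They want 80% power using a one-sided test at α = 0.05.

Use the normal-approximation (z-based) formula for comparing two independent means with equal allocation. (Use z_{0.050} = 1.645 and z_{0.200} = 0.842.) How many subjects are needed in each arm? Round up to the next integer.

n = (z_α + z_β)² · (σ₁² + σ₂²) / δ²
  = (1.645 + 0.842)² · (114² + 44² = 14932) / 11²
  = 6.1852 · 14932 / 121
  = 763.28
Round up → n = 764 per group.

n = 764 per group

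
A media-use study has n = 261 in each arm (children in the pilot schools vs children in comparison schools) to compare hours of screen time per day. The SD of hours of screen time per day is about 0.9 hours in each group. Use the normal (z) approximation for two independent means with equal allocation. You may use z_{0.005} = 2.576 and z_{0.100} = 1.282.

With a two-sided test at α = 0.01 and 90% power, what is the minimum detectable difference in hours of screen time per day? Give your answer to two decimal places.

Minimum detectable difference ≈ 0.30 hours

δ = (z_{α/2} + z_β) · √((σ₁²+σ₂²)/n)
  = (2.576 + 1.282) · √(1.62/261)
  = 3.858 · √0.00621
  = 3.858 · 0.0788
  = 0.3039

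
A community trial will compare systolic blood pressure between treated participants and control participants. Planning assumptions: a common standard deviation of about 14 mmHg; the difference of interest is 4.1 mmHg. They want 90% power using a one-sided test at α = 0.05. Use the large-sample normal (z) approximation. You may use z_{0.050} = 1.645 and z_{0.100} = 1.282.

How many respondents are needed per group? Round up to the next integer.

n = (z_α + z_β)² · (σ₁² + σ₂²) / δ²
  = (1.645 + 1.282)² · (2·14² = 392) / 4.1²
  = 8.5673 · 392 / 16.81
  = 199.79
Round up → n = 200 per group.

n = 200 per group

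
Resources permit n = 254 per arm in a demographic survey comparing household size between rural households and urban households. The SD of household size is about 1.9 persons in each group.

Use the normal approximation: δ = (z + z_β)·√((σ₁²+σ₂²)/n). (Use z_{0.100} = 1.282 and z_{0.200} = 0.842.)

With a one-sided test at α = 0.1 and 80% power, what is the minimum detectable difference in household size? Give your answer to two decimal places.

Minimum detectable difference ≈ 0.36 persons

δ = (z_α + z_β) · √((σ₁²+σ₂²)/n)
  = (1.282 + 0.842) · √(7.22/254)
  = 2.124 · √0.02843
  = 2.124 · 0.1686
  = 0.3581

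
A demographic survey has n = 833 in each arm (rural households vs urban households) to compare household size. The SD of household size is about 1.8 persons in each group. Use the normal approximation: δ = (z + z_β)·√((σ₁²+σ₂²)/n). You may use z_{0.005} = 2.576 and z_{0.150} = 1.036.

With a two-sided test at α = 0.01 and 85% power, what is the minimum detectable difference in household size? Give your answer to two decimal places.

Minimum detectable difference ≈ 0.32 persons

δ = (z_{α/2} + z_β) · √((σ₁²+σ₂²)/n)
  = (2.576 + 1.036) · √(6.48/833)
  = 3.612 · √0.00778
  = 3.612 · 0.0882
  = 0.3186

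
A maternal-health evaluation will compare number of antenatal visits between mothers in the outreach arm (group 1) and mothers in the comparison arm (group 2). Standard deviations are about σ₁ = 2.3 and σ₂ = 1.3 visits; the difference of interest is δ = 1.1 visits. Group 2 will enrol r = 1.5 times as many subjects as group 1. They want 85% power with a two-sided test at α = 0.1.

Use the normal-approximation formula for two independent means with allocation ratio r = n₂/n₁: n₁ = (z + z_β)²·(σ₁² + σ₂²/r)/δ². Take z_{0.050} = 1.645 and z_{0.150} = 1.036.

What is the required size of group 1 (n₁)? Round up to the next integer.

n₁ = 39

n₁ = (z_{α/2} + z_β)² · (σ₁² + σ₂²/r) / δ²
   = (1.645 + 1.036)² · (2.3² + 1.3²/1.5) / 1.1²
   = 7.1878 · (5.29 + 1.1267) / 1.21
   = 7.1878 · 6.4167 / 1.21
   = 38.12
Round up → n₁ = 39; n₂ = r·n₁ = 1.5 × 39 = 59.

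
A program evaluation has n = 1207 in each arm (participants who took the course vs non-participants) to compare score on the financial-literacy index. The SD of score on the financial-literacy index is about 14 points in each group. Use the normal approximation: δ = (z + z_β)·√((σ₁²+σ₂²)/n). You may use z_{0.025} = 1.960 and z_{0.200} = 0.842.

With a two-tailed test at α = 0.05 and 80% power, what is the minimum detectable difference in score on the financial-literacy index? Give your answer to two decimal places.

Minimum detectable difference ≈ 1.60 points

δ = (z_{α/2} + z_β) · √((σ₁²+σ₂²)/n)
  = (1.960 + 0.842) · √(392/1207)
  = 2.802 · √0.32477
  = 2.802 · 0.5699
  = 1.5968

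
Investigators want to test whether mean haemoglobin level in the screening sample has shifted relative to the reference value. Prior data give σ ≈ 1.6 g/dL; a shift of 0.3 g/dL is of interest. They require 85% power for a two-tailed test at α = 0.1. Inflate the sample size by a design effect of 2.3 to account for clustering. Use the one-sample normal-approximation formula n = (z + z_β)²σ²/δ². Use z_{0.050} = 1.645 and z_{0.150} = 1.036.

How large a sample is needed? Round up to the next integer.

n = (z_{α/2} + z_β)² · σ² / δ²
  = (1.645 + 1.036)² · 1.6² / 0.3²
  = 7.1878 · 2.56 / 0.09
  = 204.45
Design effect: 2.3 × 204.45 = 470.24.
Round up → n = 471.

n = 471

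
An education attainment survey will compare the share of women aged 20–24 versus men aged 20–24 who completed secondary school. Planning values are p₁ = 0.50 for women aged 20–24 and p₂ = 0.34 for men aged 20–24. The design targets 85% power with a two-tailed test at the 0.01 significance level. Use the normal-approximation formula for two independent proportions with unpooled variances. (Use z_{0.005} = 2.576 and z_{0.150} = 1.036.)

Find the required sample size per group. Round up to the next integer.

n = 242 per group

n = (z_{α/2} + z_β)² · [p₁(1−p₁) + p₂(1−p₂)] / (p₁ − p₂)²
  = (2.576 + 1.036)² · (0.50·0.50 + 0.34·0.66) / (0.16)²
  = (3.612)² · (0.2500 + 0.2244) / 0.0256
  = 13.0465 · 0.4744 / 0.0256
  = 241.77
Round up → n = 242 per group.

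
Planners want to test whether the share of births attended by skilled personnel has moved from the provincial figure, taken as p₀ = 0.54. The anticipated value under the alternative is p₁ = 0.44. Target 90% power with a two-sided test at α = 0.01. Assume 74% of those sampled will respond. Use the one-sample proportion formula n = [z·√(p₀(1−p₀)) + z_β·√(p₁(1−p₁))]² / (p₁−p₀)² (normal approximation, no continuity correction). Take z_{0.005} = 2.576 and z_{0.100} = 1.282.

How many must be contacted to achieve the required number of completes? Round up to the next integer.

n = 499

n = [z_{α/2}·√(p₀q₀) + z_β·√(p₁q₁)]² / (p₁ − p₀)²
  = [2.576·√(0.54·0.46) + 1.282·√(0.44·0.56)]² / (-0.10)²
  = [2.576·0.4984 + 1.282·0.4964]² / 0.0100
  = [1.9202]² / 0.0100
  = 368.73
Adjust for 74% response: 368.73 / 0.74 = 498.29.
Round up → n = 499.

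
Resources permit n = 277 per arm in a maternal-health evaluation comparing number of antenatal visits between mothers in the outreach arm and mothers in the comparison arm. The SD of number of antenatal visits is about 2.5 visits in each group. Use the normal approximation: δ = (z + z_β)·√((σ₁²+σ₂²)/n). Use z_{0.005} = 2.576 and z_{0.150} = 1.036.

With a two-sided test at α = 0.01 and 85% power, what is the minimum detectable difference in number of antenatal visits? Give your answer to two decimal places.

Minimum detectable difference ≈ 0.77 visits

δ = (z_{α/2} + z_β) · √((σ₁²+σ₂²)/n)
  = (2.576 + 1.036) · √(12.5/277)
  = 3.612 · √0.04513
  = 3.612 · 0.2124
  = 0.7673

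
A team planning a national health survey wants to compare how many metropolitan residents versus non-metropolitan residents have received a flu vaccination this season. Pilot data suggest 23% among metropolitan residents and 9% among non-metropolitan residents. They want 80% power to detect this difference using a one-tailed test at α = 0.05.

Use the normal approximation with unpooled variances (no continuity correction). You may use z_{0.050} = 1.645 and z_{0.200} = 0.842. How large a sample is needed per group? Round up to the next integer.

n = 82 per group

n = (z_α + z_β)² · [p₁(1−p₁) + p₂(1−p₂)] / (p₁ − p₂)²
  = (1.645 + 0.842)² · (0.23·0.77 + 0.09·0.91) / (0.14)²
  = (2.487)² · (0.1771 + 0.0819) / 0.0196
  = 6.1852 · 0.2590 / 0.0196
  = 81.73
Round up → n = 82 per group.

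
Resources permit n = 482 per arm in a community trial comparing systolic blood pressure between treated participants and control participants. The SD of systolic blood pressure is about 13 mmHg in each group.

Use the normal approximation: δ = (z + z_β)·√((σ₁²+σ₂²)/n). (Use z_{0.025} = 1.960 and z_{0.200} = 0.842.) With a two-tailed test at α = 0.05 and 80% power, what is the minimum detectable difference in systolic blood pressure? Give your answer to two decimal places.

Minimum detectable difference ≈ 2.35 mmHg

δ = (z_{α/2} + z_β) · √((σ₁²+σ₂²)/n)
  = (1.960 + 0.842) · √(338/482)
  = 2.802 · √0.70124
  = 2.802 · 0.8374
  = 2.3464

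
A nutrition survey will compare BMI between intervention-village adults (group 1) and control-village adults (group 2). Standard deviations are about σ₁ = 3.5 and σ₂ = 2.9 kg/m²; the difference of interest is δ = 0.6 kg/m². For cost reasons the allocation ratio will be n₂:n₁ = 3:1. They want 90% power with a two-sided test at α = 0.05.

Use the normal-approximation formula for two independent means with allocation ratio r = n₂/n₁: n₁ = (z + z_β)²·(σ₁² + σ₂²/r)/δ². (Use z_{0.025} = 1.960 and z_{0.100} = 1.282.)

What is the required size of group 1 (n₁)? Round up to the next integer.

n₁ = (z_{α/2} + z_β)² · (σ₁² + σ₂²/r) / δ²
   = (1.960 + 1.282)² · (3.5² + 2.9²/3) / 0.6²
   = 10.5106 · (12.25 + 2.8033) / 0.36
   = 10.5106 · 15.0533 / 0.36
   = 439.50
Round up → n₁ = 440; n₂ = r·n₁ = 3 × 440 = 1320.

n₁ = 440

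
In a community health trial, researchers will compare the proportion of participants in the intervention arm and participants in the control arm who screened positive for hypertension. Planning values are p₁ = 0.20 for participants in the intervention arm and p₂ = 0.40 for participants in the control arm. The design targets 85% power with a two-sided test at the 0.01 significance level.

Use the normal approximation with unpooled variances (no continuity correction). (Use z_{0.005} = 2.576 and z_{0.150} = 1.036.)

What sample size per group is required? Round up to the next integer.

n = (z_{α/2} + z_β)² · [p₁(1−p₁) + p₂(1−p₂)] / (p₁ − p₂)²
  = (2.576 + 1.036)² · (0.20·0.80 + 0.40·0.60) / (-0.20)²
  = (3.612)² · (0.1600 + 0.2400) / 0.0400
  = 13.0465 · 0.4000 / 0.0400
  = 130.47
Round up → n = 131 per group.

n = 131 per group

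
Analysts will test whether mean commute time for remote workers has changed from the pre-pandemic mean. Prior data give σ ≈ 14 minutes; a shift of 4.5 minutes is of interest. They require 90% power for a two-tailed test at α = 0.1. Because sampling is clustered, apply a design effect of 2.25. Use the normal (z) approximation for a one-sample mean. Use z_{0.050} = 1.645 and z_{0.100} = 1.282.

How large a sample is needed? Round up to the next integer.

n = 187

n = (z_{α/2} + z_β)² · σ² / δ²
  = (1.645 + 1.282)² · 14² / 4.5²
  = 8.5673 · 196 / 20.25
  = 82.92
Design effect: 2.25 × 82.92 = 186.58.
Round up → n = 187.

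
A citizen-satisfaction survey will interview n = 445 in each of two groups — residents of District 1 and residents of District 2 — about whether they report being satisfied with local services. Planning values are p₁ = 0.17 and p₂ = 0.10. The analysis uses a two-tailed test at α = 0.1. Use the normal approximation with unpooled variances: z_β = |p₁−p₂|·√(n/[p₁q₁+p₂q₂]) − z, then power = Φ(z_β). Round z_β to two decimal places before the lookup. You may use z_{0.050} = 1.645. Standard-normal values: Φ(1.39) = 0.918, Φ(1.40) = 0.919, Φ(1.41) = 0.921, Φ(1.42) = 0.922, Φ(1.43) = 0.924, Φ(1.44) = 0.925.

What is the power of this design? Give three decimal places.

Power ≈ 0.924

z_β = |p₁−p₂|·√(n/[p₁q₁+p₂q₂]) − z_{α/2}
    = 0.07 · √(445/0.2311) − 1.645
    = 0.07 · 43.8814 − 1.645
    = 3.0717 − 1.645 = 1.4267 → 1.43
Power = Φ(1.43) = 0.924.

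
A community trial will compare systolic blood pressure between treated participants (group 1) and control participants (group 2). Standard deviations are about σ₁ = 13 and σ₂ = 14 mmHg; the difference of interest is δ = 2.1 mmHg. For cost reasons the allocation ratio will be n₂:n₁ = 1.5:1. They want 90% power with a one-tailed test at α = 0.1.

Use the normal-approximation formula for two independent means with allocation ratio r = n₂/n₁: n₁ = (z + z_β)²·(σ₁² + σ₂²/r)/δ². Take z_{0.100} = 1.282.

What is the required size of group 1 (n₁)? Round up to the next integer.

n₁ = (z_α + z_β)² · (σ₁² + σ₂²/r) / δ²
   = (1.282 + 1.282)² · (13² + 14²/1.5) / 2.1²
   = 6.5741 · (169 + 130.6667) / 4.41
   = 6.5741 · 299.6667 / 4.41
   = 446.72
Round up → n₁ = 447; n₂ = r·n₁ = 1.5 × 447 = 671.

n₁ = 447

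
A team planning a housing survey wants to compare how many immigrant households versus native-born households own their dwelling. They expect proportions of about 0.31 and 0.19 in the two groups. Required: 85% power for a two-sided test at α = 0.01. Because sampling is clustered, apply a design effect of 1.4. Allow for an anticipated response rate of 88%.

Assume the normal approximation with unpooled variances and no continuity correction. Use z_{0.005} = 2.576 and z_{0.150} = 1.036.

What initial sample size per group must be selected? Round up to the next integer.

n = (z_{α/2} + z_β)² · [p₁(1−p₁) + p₂(1−p₂)] / (p₁ − p₂)²
  = (2.576 + 1.036)² · (0.31·0.69 + 0.19·0.81) / (0.12)²
  = (3.612)² · (0.2139 + 0.1539) / 0.0144
  = 13.0465 · 0.3678 / 0.0144
  = 333.23
Design effect: 1.4 × 333.23 = 466.52.
Adjust for 88% response: 466.52 / 0.88 = 530.14.
Round up → n = 531 per group.

n = 531 per group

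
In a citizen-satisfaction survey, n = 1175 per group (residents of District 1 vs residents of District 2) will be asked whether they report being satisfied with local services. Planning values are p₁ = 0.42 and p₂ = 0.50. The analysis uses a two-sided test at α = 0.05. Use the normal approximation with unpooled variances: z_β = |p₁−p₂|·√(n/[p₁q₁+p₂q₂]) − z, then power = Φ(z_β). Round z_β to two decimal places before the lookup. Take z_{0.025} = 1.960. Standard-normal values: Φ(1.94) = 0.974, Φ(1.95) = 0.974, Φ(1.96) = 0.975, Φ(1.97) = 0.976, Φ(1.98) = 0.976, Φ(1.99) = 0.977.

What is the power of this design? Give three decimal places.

Power ≈ 0.974

z_β = |p₁−p₂|·√(n/[p₁q₁+p₂q₂]) − z_{α/2}
    = 0.08 · √(1175/0.4936) − 1.960
    = 0.08 · 48.7901 − 1.960
    = 3.9032 − 1.960 = 1.9432 → 1.94
Power = Φ(1.94) = 0.974.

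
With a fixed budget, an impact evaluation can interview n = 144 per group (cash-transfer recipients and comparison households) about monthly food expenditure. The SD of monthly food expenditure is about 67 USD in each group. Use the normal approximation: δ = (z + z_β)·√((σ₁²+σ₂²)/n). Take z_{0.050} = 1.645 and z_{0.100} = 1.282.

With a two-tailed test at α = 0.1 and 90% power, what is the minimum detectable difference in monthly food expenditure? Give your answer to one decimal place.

Minimum detectable difference ≈ 23.1 USD

δ = (z_{α/2} + z_β) · √((σ₁²+σ₂²)/n)
  = (1.645 + 1.282) · √(8978/144)
  = 2.927 · √62.3472
  = 2.927 · 7.8960
  = 23.1117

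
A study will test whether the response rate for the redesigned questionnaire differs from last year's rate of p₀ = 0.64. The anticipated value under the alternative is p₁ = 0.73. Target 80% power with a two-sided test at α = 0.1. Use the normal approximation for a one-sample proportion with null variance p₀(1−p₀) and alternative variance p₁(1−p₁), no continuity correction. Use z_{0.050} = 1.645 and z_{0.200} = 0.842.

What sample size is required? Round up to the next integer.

n = 168

n = [z_{α/2}·√(p₀q₀) + z_β·√(p₁q₁)]² / (p₁ − p₀)²
  = [1.645·√(0.64·0.36) + 0.842·√(0.73·0.27)]² / (0.09)²
  = [1.645·0.4800 + 0.842·0.4440]² / 0.0081
  = [1.1634]² / 0.0081
  = 167.10
Round up → n = 168.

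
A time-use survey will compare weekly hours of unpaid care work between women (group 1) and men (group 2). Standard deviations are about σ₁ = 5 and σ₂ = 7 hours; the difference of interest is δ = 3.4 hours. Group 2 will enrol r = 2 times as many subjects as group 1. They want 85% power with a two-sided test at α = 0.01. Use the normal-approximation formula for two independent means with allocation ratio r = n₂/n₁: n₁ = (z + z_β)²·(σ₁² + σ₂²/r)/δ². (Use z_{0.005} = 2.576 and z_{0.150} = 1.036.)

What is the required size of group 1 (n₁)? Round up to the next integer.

n₁ = (z_{α/2} + z_β)² · (σ₁² + σ₂²/r) / δ²
   = (2.576 + 1.036)² · (5² + 7²/2) / 3.4²
   = 13.0465 · (25 + 24.5) / 11.56
   = 13.0465 · 49.5 / 11.56
   = 55.87
Round up → n₁ = 56; n₂ = r·n₁ = 2 × 56 = 112.

n₁ = 56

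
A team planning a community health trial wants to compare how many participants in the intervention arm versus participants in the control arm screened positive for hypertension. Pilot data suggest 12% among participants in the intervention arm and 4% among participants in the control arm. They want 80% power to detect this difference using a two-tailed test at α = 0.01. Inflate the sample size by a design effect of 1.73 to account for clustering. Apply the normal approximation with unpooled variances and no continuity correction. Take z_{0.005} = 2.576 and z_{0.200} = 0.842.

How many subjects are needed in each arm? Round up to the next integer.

n = (z_{α/2} + z_β)² · [p₁(1−p₁) + p₂(1−p₂)] / (p₁ − p₂)²
  = (2.576 + 0.842)² · (0.12·0.88 + 0.04·0.96) / (0.08)²
  = (3.418)² · (0.1056 + 0.0384) / 0.0064
  = 11.6827 · 0.1440 / 0.0064
  = 262.86
Design effect: 1.73 × 262.86 = 454.75.
Round up → n = 455 per group.

n = 455 per group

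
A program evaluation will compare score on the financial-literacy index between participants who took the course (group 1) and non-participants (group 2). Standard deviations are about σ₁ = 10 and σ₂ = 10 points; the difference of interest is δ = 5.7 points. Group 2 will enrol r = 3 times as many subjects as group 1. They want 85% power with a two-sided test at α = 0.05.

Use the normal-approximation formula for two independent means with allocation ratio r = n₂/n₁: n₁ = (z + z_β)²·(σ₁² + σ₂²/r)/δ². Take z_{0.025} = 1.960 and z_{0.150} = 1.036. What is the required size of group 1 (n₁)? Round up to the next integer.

n₁ = 37

n₁ = (z_{α/2} + z_β)² · (σ₁² + σ₂²/r) / δ²
   = (1.960 + 1.036)² · (10² + 10²/3) / 5.7²
   = 8.9760 · (100 + 33.3333) / 32.49
   = 8.9760 · 133.3333 / 32.49
   = 36.84
Round up → n₁ = 37; n₂ = r·n₁ = 3 × 37 = 111.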